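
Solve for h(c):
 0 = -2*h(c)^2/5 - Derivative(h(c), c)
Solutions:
 h(c) = 5/(C1 + 2*c)


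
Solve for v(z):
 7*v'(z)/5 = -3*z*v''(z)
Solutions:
 v(z) = C1 + C2*z^(8/15)


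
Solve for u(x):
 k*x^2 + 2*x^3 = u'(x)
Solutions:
 u(x) = C1 + k*x^3/3 + x^4/2


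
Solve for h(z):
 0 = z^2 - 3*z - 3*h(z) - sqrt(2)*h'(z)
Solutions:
 h(z) = C1*exp(-3*sqrt(2)*z/2) + z^2/3 - z - 2*sqrt(2)*z/9 + 4/27 + sqrt(2)/3


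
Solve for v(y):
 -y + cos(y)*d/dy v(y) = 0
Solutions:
 v(y) = C1 + Integral(y/cos(y), y)


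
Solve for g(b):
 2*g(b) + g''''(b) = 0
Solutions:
 g(b) = (C1*sin(2^(3/4)*b/2) + C2*cos(2^(3/4)*b/2))*exp(-2^(3/4)*b/2) + (C3*sin(2^(3/4)*b/2) + C4*cos(2^(3/4)*b/2))*exp(2^(3/4)*b/2)


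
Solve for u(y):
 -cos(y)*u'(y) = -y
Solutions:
 u(y) = C1 + Integral(y/cos(y), y)


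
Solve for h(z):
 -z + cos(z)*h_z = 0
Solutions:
 h(z) = C1 + Integral(z/cos(z), z)


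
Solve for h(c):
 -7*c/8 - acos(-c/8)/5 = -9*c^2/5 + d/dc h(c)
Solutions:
 h(c) = C1 + 3*c^3/5 - 7*c^2/16 - c*acos(-c/8)/5 - sqrt(64 - c^2)/5


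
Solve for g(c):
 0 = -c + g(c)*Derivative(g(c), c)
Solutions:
 g(c) = -sqrt(C1 + c^2)
 g(c) = sqrt(C1 + c^2)


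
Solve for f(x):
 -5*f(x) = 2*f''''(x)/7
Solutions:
 f(x) = (C1*sin(70^(1/4)*x/2) + C2*cos(70^(1/4)*x/2))*exp(-70^(1/4)*x/2) + (C3*sin(70^(1/4)*x/2) + C4*cos(70^(1/4)*x/2))*exp(70^(1/4)*x/2)


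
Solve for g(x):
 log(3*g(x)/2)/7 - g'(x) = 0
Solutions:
 7*Integral(1/(-log(_y) - log(3) + log(2)), (_y, g(x))) = C1 - x


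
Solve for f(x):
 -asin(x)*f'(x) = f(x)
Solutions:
 f(x) = C1*exp(-Integral(1/asin(x), x))


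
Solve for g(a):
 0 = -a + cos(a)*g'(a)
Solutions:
 g(a) = C1 + Integral(a/cos(a), a)


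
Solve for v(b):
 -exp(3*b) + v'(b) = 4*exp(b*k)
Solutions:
 v(b) = C1 + exp(3*b)/3 + 4*exp(b*k)/k


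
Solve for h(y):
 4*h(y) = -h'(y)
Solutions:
 h(y) = C1*exp(-4*y)


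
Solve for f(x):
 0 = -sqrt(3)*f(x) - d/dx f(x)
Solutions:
 f(x) = C1*exp(-sqrt(3)*x)


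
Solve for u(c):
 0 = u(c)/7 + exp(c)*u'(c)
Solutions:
 u(c) = C1*exp(exp(-c)/7)


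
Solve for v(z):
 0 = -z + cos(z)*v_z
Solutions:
 v(z) = C1 + Integral(z/cos(z), z)


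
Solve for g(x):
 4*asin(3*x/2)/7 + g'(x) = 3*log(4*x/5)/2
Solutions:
 g(x) = C1 + 3*x*log(x)/2 - 4*x*asin(3*x/2)/7 - 3*x*log(5)/2 - 3*x/2 + 3*x*log(2) - 4*sqrt(4 - 9*x^2)/21


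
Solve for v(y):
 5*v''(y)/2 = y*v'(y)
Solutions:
 v(y) = C1 + C2*erfi(sqrt(5)*y/5)


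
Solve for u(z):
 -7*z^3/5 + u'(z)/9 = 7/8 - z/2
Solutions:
 u(z) = C1 + 63*z^4/20 - 9*z^2/4 + 63*z/8


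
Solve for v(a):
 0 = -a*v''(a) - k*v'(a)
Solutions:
 v(a) = C1 + a^(1 - re(k))*(C2*sin(log(a)*Abs(im(k))) + C3*cos(log(a)*im(k)))


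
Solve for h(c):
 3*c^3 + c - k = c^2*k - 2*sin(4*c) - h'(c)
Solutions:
 h(c) = C1 - 3*c^4/4 + c^3*k/3 - c^2/2 + c*k + cos(4*c)/2


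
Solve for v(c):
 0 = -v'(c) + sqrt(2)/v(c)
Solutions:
 v(c) = -sqrt(C1 + 2*sqrt(2)*c)
 v(c) = sqrt(C1 + 2*sqrt(2)*c)


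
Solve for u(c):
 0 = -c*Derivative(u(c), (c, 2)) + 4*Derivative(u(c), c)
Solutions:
 u(c) = C1 + C2*c^5


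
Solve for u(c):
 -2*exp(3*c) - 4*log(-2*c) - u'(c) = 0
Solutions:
 u(c) = C1 - 4*c*log(-c) + 4*c*(1 - log(2)) - 2*exp(3*c)/3


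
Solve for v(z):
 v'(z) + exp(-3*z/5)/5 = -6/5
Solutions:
 v(z) = C1 - 6*z/5 + exp(-3*z/5)/3


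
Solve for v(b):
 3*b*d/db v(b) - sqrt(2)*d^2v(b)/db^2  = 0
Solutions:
 v(b) = C1 + C2*erfi(2^(1/4)*sqrt(3)*b/2)


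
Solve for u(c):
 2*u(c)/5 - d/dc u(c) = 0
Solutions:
 u(c) = C1*exp(2*c/5)


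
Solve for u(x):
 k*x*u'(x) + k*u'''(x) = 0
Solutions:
 u(x) = C1 + Integral(C2*airyai(-x) + C3*airybi(-x), x)


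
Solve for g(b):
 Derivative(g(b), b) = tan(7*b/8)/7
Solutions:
 g(b) = C1 - 8*log(cos(7*b/8))/49


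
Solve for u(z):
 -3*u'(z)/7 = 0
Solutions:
 u(z) = C1


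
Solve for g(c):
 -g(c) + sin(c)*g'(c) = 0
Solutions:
 g(c) = C1*sqrt(cos(c) - 1)/sqrt(cos(c) + 1)


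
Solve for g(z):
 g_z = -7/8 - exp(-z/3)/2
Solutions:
 g(z) = C1 - 7*z/8 + 3*exp(-z/3)/2


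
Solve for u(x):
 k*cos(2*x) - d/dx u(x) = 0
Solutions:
 u(x) = C1 + k*sin(2*x)/2


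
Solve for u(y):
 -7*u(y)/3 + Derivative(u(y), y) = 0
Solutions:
 u(y) = C1*exp(7*y/3)


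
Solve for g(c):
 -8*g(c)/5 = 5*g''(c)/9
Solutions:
 g(c) = C1*sin(6*sqrt(2)*c/5) + C2*cos(6*sqrt(2)*c/5)


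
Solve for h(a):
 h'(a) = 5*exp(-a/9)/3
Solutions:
 h(a) = C1 - 15*exp(-a/9)


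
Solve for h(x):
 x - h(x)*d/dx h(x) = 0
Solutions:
 h(x) = -sqrt(C1 + x^2)
 h(x) = sqrt(C1 + x^2)


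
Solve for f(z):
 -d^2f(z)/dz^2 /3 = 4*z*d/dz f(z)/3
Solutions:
 f(z) = C1 + C2*erf(sqrt(2)*z)


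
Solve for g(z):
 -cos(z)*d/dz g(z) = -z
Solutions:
 g(z) = C1 + Integral(z/cos(z), z)


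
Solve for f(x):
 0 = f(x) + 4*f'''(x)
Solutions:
 f(x) = C3*exp(-2^(1/3)*x/2) + (C1*sin(2^(1/3)*sqrt(3)*x/4) + C2*cos(2^(1/3)*sqrt(3)*x/4))*exp(2^(1/3)*x/4)


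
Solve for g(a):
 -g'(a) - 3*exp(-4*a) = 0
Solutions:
 g(a) = C1 + 3*exp(-4*a)/4


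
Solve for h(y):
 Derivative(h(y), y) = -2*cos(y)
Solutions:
 h(y) = C1 - 2*sin(y)


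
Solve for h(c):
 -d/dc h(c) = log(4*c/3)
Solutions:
 h(c) = C1 - c*log(c) + c*log(3/4) + c


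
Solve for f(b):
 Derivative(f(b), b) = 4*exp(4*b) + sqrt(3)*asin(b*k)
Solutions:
 f(b) = C1 + sqrt(3)*Piecewise((b*asin(b*k) + sqrt(-b^2*k^2 + 1)/k, Ne(k, 0)), (0, True)) + exp(4*b)


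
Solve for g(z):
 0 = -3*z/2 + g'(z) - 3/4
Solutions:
 g(z) = C1 + 3*z^2/4 + 3*z/4


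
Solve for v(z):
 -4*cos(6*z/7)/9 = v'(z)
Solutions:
 v(z) = C1 - 14*sin(6*z/7)/27


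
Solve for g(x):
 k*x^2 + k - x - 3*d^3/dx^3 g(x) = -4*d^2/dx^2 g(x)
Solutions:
 g(x) = C1 + C2*x + C3*exp(4*x/3) - k*x^4/48 + x^3*(2 - 3*k)/48 + x^2*(6 - 17*k)/64


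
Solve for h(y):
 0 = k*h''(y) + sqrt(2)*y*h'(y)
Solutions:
 h(y) = C1 + C2*sqrt(k)*erf(2^(3/4)*y*sqrt(1/k)/2)


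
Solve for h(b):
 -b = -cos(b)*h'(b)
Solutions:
 h(b) = C1 + Integral(b/cos(b), b)


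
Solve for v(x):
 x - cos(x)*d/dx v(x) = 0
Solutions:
 v(x) = C1 + Integral(x/cos(x), x)


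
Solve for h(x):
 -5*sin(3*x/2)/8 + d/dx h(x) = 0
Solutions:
 h(x) = C1 - 5*cos(3*x/2)/12


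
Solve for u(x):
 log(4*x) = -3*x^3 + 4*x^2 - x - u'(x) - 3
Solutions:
 u(x) = C1 - 3*x^4/4 + 4*x^3/3 - x^2/2 - x*log(x) - 2*x - x*log(4)


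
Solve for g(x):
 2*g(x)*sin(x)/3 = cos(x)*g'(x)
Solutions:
 g(x) = C1/cos(x)^(2/3)


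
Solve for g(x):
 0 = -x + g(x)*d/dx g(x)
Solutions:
 g(x) = -sqrt(C1 + x^2)
 g(x) = sqrt(C1 + x^2)


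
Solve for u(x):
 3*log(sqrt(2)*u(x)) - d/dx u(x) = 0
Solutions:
 -2*Integral(1/(2*log(_y) + log(2)), (_y, u(x)))/3 = C1 - x


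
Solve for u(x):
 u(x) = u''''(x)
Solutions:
 u(x) = C1*exp(-x) + C2*exp(x) + C3*sin(x) + C4*cos(x)


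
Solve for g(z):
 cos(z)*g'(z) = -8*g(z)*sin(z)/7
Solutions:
 g(z) = C1*cos(z)^(8/7)


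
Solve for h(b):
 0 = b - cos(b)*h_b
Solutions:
 h(b) = C1 + Integral(b/cos(b), b)


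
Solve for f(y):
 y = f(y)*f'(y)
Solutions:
 f(y) = -sqrt(C1 + y^2)
 f(y) = sqrt(C1 + y^2)


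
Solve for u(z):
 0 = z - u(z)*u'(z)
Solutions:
 u(z) = -sqrt(C1 + z^2)
 u(z) = sqrt(C1 + z^2)


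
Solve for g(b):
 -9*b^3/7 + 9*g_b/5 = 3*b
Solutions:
 g(b) = C1 + 5*b^4/28 + 5*b^2/6


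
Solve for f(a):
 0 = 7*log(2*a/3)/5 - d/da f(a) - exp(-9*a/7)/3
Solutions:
 f(a) = C1 + 7*a*log(a)/5 + 7*a*(-log(3) - 1 + log(2))/5 + 7*exp(-9*a/7)/27


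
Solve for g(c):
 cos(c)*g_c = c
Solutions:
 g(c) = C1 + Integral(c/cos(c), c)


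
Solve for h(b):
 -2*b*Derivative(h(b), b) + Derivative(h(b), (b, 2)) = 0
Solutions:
 h(b) = C1 + C2*erfi(b)


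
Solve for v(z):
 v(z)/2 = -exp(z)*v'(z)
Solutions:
 v(z) = C1*exp(exp(-z)/2)


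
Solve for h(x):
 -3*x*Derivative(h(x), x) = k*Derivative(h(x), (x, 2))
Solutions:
 h(x) = C1 + C2*sqrt(k)*erf(sqrt(6)*x*sqrt(1/k)/2)


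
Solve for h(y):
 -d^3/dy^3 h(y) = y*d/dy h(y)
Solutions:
 h(y) = C1 + Integral(C2*airyai(-y) + C3*airybi(-y), y)


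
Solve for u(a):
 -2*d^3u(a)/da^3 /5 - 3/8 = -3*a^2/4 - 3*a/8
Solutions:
 u(a) = C1 + C2*a + C3*a^2 + a^5/32 + 5*a^4/128 - 5*a^3/32


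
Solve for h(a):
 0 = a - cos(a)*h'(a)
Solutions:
 h(a) = C1 + Integral(a/cos(a), a)


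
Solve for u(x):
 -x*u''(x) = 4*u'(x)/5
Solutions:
 u(x) = C1 + C2*x^(1/5)


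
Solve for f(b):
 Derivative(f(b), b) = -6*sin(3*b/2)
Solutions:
 f(b) = C1 + 4*cos(3*b/2)


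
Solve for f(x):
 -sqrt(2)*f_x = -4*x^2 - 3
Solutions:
 f(x) = C1 + 2*sqrt(2)*x^3/3 + 3*sqrt(2)*x/2


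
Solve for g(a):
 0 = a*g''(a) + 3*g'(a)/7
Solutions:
 g(a) = C1 + C2*a^(4/7)


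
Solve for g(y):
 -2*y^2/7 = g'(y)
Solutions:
 g(y) = C1 - 2*y^3/21


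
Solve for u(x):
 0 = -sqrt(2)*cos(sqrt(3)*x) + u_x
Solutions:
 u(x) = C1 + sqrt(6)*sin(sqrt(3)*x)/3


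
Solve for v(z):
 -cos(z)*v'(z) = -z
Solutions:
 v(z) = C1 + Integral(z/cos(z), z)


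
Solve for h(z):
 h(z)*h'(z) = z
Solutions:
 h(z) = -sqrt(C1 + z^2)
 h(z) = sqrt(C1 + z^2)


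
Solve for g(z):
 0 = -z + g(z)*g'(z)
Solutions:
 g(z) = -sqrt(C1 + z^2)
 g(z) = sqrt(C1 + z^2)


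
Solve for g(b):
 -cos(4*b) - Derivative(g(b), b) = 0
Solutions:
 g(b) = C1 - sin(4*b)/4


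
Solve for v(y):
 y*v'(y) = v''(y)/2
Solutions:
 v(y) = C1 + C2*erfi(y)


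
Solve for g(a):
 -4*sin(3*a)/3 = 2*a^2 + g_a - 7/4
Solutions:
 g(a) = C1 - 2*a^3/3 + 7*a/4 + 4*cos(3*a)/9


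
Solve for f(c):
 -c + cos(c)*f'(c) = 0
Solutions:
 f(c) = C1 + Integral(c/cos(c), c)


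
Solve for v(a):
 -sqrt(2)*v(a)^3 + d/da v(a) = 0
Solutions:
 v(a) = -sqrt(2)*sqrt(-1/(C1 + sqrt(2)*a))/2
 v(a) = sqrt(2)*sqrt(-1/(C1 + sqrt(2)*a))/2


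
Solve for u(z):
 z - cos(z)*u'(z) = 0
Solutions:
 u(z) = C1 + Integral(z/cos(z), z)


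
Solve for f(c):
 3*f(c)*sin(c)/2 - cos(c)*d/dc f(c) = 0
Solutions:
 f(c) = C1/cos(c)^(3/2)


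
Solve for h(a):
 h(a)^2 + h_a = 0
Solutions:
 h(a) = 1/(C1 + a)


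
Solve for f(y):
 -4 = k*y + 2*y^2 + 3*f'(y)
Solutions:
 f(y) = C1 - k*y^2/6 - 2*y^3/9 - 4*y/3


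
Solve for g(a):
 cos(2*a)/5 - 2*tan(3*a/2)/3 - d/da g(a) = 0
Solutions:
 g(a) = C1 + 4*log(cos(3*a/2))/9 + sin(2*a)/10


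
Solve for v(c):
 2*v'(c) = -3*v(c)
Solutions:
 v(c) = C1*exp(-3*c/2)


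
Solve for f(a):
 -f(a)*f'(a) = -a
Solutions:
 f(a) = -sqrt(C1 + a^2)
 f(a) = sqrt(C1 + a^2)


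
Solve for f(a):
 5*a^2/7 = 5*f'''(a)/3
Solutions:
 f(a) = C1 + C2*a + C3*a^2 + a^5/140


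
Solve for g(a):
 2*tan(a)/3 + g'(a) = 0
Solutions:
 g(a) = C1 + 2*log(cos(a))/3


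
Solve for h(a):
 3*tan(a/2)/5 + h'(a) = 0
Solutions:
 h(a) = C1 + 6*log(cos(a/2))/5


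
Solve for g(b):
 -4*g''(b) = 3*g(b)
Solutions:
 g(b) = C1*sin(sqrt(3)*b/2) + C2*cos(sqrt(3)*b/2)


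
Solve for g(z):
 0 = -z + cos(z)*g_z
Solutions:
 g(z) = C1 + Integral(z/cos(z), z)


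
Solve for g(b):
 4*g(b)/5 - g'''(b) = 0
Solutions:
 g(b) = C3*exp(10^(2/3)*b/5) + (C1*sin(10^(2/3)*sqrt(3)*b/10) + C2*cos(10^(2/3)*sqrt(3)*b/10))*exp(-10^(2/3)*b/10)


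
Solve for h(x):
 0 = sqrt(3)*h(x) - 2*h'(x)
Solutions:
 h(x) = C1*exp(sqrt(3)*x/2)


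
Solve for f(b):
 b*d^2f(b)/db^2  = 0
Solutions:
 f(b) = C1 + C2*b


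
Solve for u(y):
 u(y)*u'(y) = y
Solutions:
 u(y) = -sqrt(C1 + y^2)
 u(y) = sqrt(C1 + y^2)


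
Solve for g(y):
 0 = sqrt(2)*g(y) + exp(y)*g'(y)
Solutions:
 g(y) = C1*exp(sqrt(2)*exp(-y))


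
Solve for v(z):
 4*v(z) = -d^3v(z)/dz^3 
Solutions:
 v(z) = C3*exp(-2^(2/3)*z) + (C1*sin(2^(2/3)*sqrt(3)*z/2) + C2*cos(2^(2/3)*sqrt(3)*z/2))*exp(2^(2/3)*z/2)


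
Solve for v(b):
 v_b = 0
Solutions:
 v(b) = C1


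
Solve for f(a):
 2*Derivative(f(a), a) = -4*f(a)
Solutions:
 f(a) = C1*exp(-2*a)


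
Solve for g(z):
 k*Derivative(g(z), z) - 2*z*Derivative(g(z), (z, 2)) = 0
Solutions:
 g(z) = C1 + z^(re(k)/2 + 1)*(C2*sin(log(z)*Abs(im(k))/2) + C3*cos(log(z)*im(k)/2))


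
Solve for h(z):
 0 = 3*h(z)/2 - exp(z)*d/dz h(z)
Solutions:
 h(z) = C1*exp(-3*exp(-z)/2)


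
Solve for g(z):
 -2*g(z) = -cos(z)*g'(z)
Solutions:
 g(z) = C1*(sin(z) + 1)/(sin(z) - 1)


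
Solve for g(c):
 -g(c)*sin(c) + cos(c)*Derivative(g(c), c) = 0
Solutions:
 g(c) = C1/cos(c)


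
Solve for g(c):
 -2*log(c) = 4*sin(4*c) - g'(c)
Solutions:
 g(c) = C1 + 2*c*log(c) - 2*c - cos(4*c)


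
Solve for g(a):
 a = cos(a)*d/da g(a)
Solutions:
 g(a) = C1 + Integral(a/cos(a), a)


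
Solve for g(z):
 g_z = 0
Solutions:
 g(z) = C1


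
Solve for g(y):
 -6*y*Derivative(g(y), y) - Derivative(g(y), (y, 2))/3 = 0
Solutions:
 g(y) = C1 + C2*erf(3*y)


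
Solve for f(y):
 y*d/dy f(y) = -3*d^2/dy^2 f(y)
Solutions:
 f(y) = C1 + C2*erf(sqrt(6)*y/6)


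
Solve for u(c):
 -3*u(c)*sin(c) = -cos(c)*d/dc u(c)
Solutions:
 u(c) = C1/cos(c)^3


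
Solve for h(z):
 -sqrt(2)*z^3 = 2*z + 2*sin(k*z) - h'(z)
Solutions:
 h(z) = C1 + sqrt(2)*z^4/4 + z^2 - 2*cos(k*z)/k


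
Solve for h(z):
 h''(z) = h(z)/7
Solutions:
 h(z) = C1*exp(-sqrt(7)*z/7) + C2*exp(sqrt(7)*z/7)


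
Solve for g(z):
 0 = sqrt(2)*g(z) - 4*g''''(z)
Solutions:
 g(z) = C1*exp(-2^(5/8)*z/2) + C2*exp(2^(5/8)*z/2) + C3*sin(2^(5/8)*z/2) + C4*cos(2^(5/8)*z/2)


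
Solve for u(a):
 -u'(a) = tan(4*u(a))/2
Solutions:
 u(a) = -asin(C1*exp(-2*a))/4 + pi/4
 u(a) = asin(C1*exp(-2*a))/4


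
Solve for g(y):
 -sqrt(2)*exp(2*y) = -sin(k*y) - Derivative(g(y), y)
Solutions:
 g(y) = C1 + sqrt(2)*exp(2*y)/2 + cos(k*y)/k


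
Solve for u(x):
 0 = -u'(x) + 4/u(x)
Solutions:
 u(x) = -sqrt(C1 + 8*x)
 u(x) = sqrt(C1 + 8*x)


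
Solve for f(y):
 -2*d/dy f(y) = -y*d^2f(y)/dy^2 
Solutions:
 f(y) = C1 + C2*y^3


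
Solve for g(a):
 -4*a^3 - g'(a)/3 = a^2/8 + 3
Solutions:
 g(a) = C1 - 3*a^4 - a^3/8 - 9*a


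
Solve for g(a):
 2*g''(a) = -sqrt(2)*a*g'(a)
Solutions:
 g(a) = C1 + C2*erf(2^(1/4)*a/2)


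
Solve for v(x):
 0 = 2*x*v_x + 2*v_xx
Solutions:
 v(x) = C1 + C2*erf(sqrt(2)*x/2)


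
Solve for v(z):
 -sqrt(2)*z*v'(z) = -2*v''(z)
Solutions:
 v(z) = C1 + C2*erfi(2^(1/4)*z/2)


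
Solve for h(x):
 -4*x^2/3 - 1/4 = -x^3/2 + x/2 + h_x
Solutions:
 h(x) = C1 + x^4/8 - 4*x^3/9 - x^2/4 - x/4


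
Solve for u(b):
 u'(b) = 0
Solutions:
 u(b) = C1


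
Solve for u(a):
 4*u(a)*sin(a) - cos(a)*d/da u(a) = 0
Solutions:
 u(a) = C1/cos(a)^4


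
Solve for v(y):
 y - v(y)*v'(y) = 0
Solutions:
 v(y) = -sqrt(C1 + y^2)
 v(y) = sqrt(C1 + y^2)


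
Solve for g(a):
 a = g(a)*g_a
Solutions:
 g(a) = -sqrt(C1 + a^2)
 g(a) = sqrt(C1 + a^2)


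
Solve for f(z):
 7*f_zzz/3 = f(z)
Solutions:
 f(z) = C3*exp(3^(1/3)*7^(2/3)*z/7) + (C1*sin(3^(5/6)*7^(2/3)*z/14) + C2*cos(3^(5/6)*7^(2/3)*z/14))*exp(-3^(1/3)*7^(2/3)*z/14)


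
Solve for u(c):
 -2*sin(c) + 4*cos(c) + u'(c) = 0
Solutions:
 u(c) = C1 - 4*sin(c) - 2*cos(c)


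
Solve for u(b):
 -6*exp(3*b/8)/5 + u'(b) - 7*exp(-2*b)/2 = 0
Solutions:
 u(b) = C1 + 16*exp(3*b/8)/5 - 7*exp(-2*b)/4


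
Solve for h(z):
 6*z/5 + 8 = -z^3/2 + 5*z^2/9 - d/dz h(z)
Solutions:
 h(z) = C1 - z^4/8 + 5*z^3/27 - 3*z^2/5 - 8*z


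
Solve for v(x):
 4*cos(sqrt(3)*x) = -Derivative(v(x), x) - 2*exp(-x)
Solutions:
 v(x) = C1 - 4*sqrt(3)*sin(sqrt(3)*x)/3 + 2*exp(-x)


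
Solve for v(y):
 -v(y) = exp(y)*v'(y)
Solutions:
 v(y) = C1*exp(exp(-y))


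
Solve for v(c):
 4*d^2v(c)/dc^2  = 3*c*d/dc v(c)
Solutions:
 v(c) = C1 + C2*erfi(sqrt(6)*c/4)


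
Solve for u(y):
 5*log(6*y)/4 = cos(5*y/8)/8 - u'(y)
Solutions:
 u(y) = C1 - 5*y*log(y)/4 - 5*y*log(6)/4 + 5*y/4 + sin(5*y/8)/5


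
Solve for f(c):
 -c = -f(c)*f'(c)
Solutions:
 f(c) = -sqrt(C1 + c^2)
 f(c) = sqrt(C1 + c^2)


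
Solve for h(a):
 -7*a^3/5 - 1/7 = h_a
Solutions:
 h(a) = C1 - 7*a^4/20 - a/7


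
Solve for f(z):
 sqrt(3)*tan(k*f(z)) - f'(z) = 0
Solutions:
 f(z) = Piecewise((-asin(exp(C1*k + sqrt(3)*k*z))/k + pi/k, Ne(k, 0)), (nan, True))
 f(z) = Piecewise((asin(exp(C1*k + sqrt(3)*k*z))/k, Ne(k, 0)), (nan, True))


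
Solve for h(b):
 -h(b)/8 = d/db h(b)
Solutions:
 h(b) = C1*exp(-b/8)


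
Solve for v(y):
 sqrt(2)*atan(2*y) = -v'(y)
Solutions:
 v(y) = C1 - sqrt(2)*(y*atan(2*y) - log(4*y^2 + 1)/4)


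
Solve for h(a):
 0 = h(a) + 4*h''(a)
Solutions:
 h(a) = C1*sin(a/2) + C2*cos(a/2)


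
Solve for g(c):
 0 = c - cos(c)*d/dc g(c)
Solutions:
 g(c) = C1 + Integral(c/cos(c), c)


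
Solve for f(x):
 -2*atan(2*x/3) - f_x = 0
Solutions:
 f(x) = C1 - 2*x*atan(2*x/3) + 3*log(4*x^2 + 9)/2


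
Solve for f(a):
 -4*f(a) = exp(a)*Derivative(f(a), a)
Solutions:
 f(a) = C1*exp(4*exp(-a))


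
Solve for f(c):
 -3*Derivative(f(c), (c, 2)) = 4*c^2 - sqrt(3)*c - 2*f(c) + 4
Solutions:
 f(c) = C1*exp(-sqrt(6)*c/3) + C2*exp(sqrt(6)*c/3) + 2*c^2 - sqrt(3)*c/2 + 8


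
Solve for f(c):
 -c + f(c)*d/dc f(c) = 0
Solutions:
 f(c) = -sqrt(C1 + c^2)
 f(c) = sqrt(C1 + c^2)


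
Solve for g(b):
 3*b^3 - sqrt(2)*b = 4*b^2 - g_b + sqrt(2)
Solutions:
 g(b) = C1 - 3*b^4/4 + 4*b^3/3 + sqrt(2)*b^2/2 + sqrt(2)*b


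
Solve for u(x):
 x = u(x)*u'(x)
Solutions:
 u(x) = -sqrt(C1 + x^2)
 u(x) = sqrt(C1 + x^2)


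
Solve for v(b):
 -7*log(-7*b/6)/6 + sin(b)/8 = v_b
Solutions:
 v(b) = C1 - 7*b*log(-b)/6 - 7*b*log(7)/6 + 7*b/6 + 7*b*log(6)/6 - cos(b)/8


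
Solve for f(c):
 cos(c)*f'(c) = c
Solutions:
 f(c) = C1 + Integral(c/cos(c), c)


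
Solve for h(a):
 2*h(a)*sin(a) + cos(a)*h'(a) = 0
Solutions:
 h(a) = C1*cos(a)^2


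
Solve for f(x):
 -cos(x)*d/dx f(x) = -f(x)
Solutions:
 f(x) = C1*sqrt(sin(x) + 1)/sqrt(sin(x) - 1)


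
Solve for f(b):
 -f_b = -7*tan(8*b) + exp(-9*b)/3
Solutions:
 f(b) = C1 + 7*log(tan(8*b)^2 + 1)/16 + exp(-9*b)/27


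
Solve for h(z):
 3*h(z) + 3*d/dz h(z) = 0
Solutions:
 h(z) = C1*exp(-z)


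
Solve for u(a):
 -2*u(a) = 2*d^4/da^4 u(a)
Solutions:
 u(a) = (C1*sin(sqrt(2)*a/2) + C2*cos(sqrt(2)*a/2))*exp(-sqrt(2)*a/2) + (C3*sin(sqrt(2)*a/2) + C4*cos(sqrt(2)*a/2))*exp(sqrt(2)*a/2)


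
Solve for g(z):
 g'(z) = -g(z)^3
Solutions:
 g(z) = -sqrt(2)*sqrt(-1/(C1 - z))/2
 g(z) = sqrt(2)*sqrt(-1/(C1 - z))/2


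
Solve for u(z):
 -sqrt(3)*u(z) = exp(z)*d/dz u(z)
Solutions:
 u(z) = C1*exp(sqrt(3)*exp(-z))


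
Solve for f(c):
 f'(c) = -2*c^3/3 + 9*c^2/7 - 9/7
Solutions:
 f(c) = C1 - c^4/6 + 3*c^3/7 - 9*c/7


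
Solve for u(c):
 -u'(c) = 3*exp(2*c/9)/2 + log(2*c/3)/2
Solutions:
 u(c) = C1 - c*log(c)/2 + c*(-log(2) + 1 + log(3))/2 - 27*exp(2*c/9)/4


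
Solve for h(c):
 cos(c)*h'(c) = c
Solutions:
 h(c) = C1 + Integral(c/cos(c), c)


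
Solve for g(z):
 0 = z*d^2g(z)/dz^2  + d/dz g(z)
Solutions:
 g(z) = C1 + C2*log(z)


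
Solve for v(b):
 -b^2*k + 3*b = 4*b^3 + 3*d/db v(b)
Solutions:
 v(b) = C1 - b^4/3 - b^3*k/9 + b^2/2


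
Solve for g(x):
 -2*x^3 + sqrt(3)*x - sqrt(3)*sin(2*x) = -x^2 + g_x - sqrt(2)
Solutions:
 g(x) = C1 - x^4/2 + x^3/3 + sqrt(3)*x^2/2 + sqrt(2)*x + sqrt(3)*cos(2*x)/2


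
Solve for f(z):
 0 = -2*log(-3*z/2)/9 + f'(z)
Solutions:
 f(z) = C1 + 2*z*log(-z)/9 + 2*z*(-1 - log(2) + log(3))/9


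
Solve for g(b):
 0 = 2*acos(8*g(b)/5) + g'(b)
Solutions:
 Integral(1/acos(8*_y/5), (_y, g(b))) = C1 - 2*b


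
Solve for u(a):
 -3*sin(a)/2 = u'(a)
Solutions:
 u(a) = C1 + 3*cos(a)/2


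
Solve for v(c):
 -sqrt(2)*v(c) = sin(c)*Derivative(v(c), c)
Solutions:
 v(c) = C1*(cos(c) + 1)^(sqrt(2)/2)/(cos(c) - 1)^(sqrt(2)/2)


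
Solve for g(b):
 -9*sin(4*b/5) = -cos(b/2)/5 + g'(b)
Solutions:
 g(b) = C1 + 2*sin(b/2)/5 + 45*cos(4*b/5)/4


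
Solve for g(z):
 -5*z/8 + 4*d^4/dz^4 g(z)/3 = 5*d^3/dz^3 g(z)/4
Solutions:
 g(z) = C1 + C2*z + C3*z^2 + C4*exp(15*z/16) - z^4/48 - 4*z^3/45


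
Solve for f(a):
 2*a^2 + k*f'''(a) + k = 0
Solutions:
 f(a) = C1 + C2*a + C3*a^2 - a^5/(30*k) - a^3/6


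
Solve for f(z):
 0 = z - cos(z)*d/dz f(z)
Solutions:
 f(z) = C1 + Integral(z/cos(z), z)


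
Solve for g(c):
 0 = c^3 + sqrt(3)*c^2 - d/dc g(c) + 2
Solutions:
 g(c) = C1 + c^4/4 + sqrt(3)*c^3/3 + 2*c


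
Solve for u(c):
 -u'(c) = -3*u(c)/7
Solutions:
 u(c) = C1*exp(3*c/7)


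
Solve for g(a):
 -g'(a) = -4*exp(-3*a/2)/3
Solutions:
 g(a) = C1 - 8*exp(-3*a/2)/9


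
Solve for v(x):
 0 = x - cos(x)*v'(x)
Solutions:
 v(x) = C1 + Integral(x/cos(x), x)


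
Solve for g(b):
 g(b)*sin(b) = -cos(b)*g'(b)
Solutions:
 g(b) = C1*cos(b)


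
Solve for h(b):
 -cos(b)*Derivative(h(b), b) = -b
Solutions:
 h(b) = C1 + Integral(b/cos(b), b)


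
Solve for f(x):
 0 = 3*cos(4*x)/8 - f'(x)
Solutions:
 f(x) = C1 + 3*sin(4*x)/32


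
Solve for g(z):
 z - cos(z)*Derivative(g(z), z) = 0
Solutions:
 g(z) = C1 + Integral(z/cos(z), z)


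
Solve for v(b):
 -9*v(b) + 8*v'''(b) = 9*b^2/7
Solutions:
 v(b) = C3*exp(3^(2/3)*b/2) - b^2/7 + (C1*sin(3*3^(1/6)*b/4) + C2*cos(3*3^(1/6)*b/4))*exp(-3^(2/3)*b/4)


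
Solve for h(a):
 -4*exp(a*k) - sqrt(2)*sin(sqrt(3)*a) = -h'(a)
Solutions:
 h(a) = C1 - sqrt(6)*cos(sqrt(3)*a)/3 + 4*exp(a*k)/k


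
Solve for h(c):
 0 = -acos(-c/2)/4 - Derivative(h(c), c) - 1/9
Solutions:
 h(c) = C1 - c*acos(-c/2)/4 - c/9 - sqrt(4 - c^2)/4


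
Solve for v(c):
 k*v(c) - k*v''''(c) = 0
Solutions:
 v(c) = C1*exp(-c) + C2*exp(c) + C3*sin(c) + C4*cos(c)


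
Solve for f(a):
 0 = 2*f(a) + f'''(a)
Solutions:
 f(a) = C3*exp(-2^(1/3)*a) + (C1*sin(2^(1/3)*sqrt(3)*a/2) + C2*cos(2^(1/3)*sqrt(3)*a/2))*exp(2^(1/3)*a/2)


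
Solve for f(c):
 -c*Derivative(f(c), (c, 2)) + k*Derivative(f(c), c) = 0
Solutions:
 f(c) = C1 + c^(re(k) + 1)*(C2*sin(log(c)*Abs(im(k))) + C3*cos(log(c)*im(k)))


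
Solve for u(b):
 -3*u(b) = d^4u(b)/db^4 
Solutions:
 u(b) = (C1*sin(sqrt(2)*3^(1/4)*b/2) + C2*cos(sqrt(2)*3^(1/4)*b/2))*exp(-sqrt(2)*3^(1/4)*b/2) + (C3*sin(sqrt(2)*3^(1/4)*b/2) + C4*cos(sqrt(2)*3^(1/4)*b/2))*exp(sqrt(2)*3^(1/4)*b/2)


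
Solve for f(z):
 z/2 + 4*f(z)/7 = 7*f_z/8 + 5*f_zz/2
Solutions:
 f(z) = C1*exp(z*(-49 + sqrt(20321))/280) + C2*exp(-z*(49 + sqrt(20321))/280) - 7*z/8 - 343/256


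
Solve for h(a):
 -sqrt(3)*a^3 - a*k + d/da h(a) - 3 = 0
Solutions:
 h(a) = C1 + sqrt(3)*a^4/4 + a^2*k/2 + 3*a


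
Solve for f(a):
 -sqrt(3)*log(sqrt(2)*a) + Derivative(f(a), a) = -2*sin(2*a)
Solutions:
 f(a) = C1 + sqrt(3)*a*(log(a) - 1) + sqrt(3)*a*log(2)/2 + cos(2*a)


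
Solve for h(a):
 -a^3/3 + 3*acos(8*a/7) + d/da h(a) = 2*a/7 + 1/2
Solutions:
 h(a) = C1 + a^4/12 + a^2/7 - 3*a*acos(8*a/7) + a/2 + 3*sqrt(49 - 64*a^2)/8


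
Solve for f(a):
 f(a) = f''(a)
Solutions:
 f(a) = C1*exp(-a) + C2*exp(a)


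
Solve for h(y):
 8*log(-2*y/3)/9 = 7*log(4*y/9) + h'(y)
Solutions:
 h(y) = C1 - 55*y*log(y)/9 + y*(-118*log(2) + 55 + 118*log(3) + 8*I*pi)/9


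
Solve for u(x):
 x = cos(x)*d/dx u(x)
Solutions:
 u(x) = C1 + Integral(x/cos(x), x)


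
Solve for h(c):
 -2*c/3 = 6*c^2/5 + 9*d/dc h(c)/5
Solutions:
 h(c) = C1 - 2*c^3/9 - 5*c^2/27


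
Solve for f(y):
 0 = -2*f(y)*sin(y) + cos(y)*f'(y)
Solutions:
 f(y) = C1/cos(y)^2


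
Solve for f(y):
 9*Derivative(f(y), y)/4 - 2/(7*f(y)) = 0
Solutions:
 f(y) = -sqrt(C1 + 112*y)/21
 f(y) = sqrt(C1 + 112*y)/21


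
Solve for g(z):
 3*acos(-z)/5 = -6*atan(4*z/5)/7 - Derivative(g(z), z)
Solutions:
 g(z) = C1 - 3*z*acos(-z)/5 - 6*z*atan(4*z/5)/7 - 3*sqrt(1 - z^2)/5 + 15*log(16*z^2 + 25)/28


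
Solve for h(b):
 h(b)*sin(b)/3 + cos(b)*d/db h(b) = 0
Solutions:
 h(b) = C1*cos(b)^(1/3)


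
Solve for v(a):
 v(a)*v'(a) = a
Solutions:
 v(a) = -sqrt(C1 + a^2)
 v(a) = sqrt(C1 + a^2)


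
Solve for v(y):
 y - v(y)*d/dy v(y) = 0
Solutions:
 v(y) = -sqrt(C1 + y^2)
 v(y) = sqrt(C1 + y^2)


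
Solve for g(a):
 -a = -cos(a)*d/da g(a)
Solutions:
 g(a) = C1 + Integral(a/cos(a), a)


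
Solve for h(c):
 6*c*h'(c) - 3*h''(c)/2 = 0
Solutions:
 h(c) = C1 + C2*erfi(sqrt(2)*c)


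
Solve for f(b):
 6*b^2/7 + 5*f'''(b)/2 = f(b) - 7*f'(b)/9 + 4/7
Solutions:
 f(b) = C1*exp(15^(1/3)*b*(-(1215 + sqrt(1517385))^(1/3) + 14*15^(1/3)/(1215 + sqrt(1517385))^(1/3))/90)*sin(3^(1/6)*5^(1/3)*b*(42*5^(1/3)/(1215 + sqrt(1517385))^(1/3) + 3^(2/3)*(1215 + sqrt(1517385))^(1/3))/90) + C2*exp(15^(1/3)*b*(-(1215 + sqrt(1517385))^(1/3) + 14*15^(1/3)/(1215 + sqrt(1517385))^(1/3))/90)*cos(3^(1/6)*5^(1/3)*b*(42*5^(1/3)/(1215 + sqrt(1517385))^(1/3) + 3^(2/3)*(1215 + sqrt(1517385))^(1/3))/90) + C3*exp(-15^(1/3)*b*(-(1215 + sqrt(1517385))^(1/3) + 14*15^(1/3)/(1215 + sqrt(1517385))^(1/3))/45) + 6*b^2/7 + 4*b/3 + 88/189


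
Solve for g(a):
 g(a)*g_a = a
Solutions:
 g(a) = -sqrt(C1 + a^2)
 g(a) = sqrt(C1 + a^2)


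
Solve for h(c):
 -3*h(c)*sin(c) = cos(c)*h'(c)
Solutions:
 h(c) = C1*cos(c)^3


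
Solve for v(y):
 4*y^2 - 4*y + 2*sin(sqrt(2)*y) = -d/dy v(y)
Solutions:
 v(y) = C1 - 4*y^3/3 + 2*y^2 + sqrt(2)*cos(sqrt(2)*y)


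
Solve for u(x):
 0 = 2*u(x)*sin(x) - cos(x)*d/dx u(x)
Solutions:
 u(x) = C1/cos(x)^2


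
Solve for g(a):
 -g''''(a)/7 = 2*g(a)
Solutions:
 g(a) = (C1*sin(2^(3/4)*7^(1/4)*a/2) + C2*cos(2^(3/4)*7^(1/4)*a/2))*exp(-2^(3/4)*7^(1/4)*a/2) + (C3*sin(2^(3/4)*7^(1/4)*a/2) + C4*cos(2^(3/4)*7^(1/4)*a/2))*exp(2^(3/4)*7^(1/4)*a/2)


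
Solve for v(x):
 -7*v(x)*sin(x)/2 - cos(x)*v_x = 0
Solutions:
 v(x) = C1*cos(x)^(7/2)


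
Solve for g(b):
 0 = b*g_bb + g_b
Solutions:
 g(b) = C1 + C2*log(b)


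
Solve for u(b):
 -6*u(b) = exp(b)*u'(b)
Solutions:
 u(b) = C1*exp(6*exp(-b))


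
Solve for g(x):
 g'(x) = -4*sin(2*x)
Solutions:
 g(x) = C1 + 2*cos(2*x)


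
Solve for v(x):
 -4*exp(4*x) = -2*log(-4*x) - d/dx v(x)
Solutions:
 v(x) = C1 - 2*x*log(-x) + 2*x*(1 - 2*log(2)) + exp(4*x)


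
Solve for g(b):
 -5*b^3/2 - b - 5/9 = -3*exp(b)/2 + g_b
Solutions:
 g(b) = C1 - 5*b^4/8 - b^2/2 - 5*b/9 + 3*exp(b)/2


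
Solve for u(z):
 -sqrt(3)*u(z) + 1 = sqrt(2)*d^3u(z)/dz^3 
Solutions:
 u(z) = C3*exp(-2^(5/6)*3^(1/6)*z/2) + (C1*sin(2^(5/6)*3^(2/3)*z/4) + C2*cos(2^(5/6)*3^(2/3)*z/4))*exp(2^(5/6)*3^(1/6)*z/4) + sqrt(3)/3


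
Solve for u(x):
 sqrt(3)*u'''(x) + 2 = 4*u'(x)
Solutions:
 u(x) = C1 + C2*exp(-2*3^(3/4)*x/3) + C3*exp(2*3^(3/4)*x/3) + x/2


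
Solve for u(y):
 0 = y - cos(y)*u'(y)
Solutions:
 u(y) = C1 + Integral(y/cos(y), y)


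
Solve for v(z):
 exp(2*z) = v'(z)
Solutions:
 v(z) = C1 + exp(2*z)/2


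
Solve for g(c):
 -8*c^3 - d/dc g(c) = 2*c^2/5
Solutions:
 g(c) = C1 - 2*c^4 - 2*c^3/15


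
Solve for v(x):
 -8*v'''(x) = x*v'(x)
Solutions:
 v(x) = C1 + Integral(C2*airyai(-x/2) + C3*airybi(-x/2), x)


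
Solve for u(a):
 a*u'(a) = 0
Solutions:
 u(a) = C1


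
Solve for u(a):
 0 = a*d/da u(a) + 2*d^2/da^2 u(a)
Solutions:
 u(a) = C1 + C2*erf(a/2)


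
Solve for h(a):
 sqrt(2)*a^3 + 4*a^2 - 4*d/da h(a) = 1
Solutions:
 h(a) = C1 + sqrt(2)*a^4/16 + a^3/3 - a/4


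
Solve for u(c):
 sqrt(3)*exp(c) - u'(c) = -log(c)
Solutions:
 u(c) = C1 + c*log(c) - c + sqrt(3)*exp(c)


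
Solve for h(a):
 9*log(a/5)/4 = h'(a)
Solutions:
 h(a) = C1 + 9*a*log(a)/4 - 9*a*log(5)/4 - 9*a/4


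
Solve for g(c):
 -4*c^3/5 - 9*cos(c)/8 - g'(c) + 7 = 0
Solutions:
 g(c) = C1 - c^4/5 + 7*c - 9*sin(c)/8


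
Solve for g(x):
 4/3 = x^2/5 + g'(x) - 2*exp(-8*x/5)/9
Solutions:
 g(x) = C1 - x^3/15 + 4*x/3 - 5*exp(-8*x/5)/36


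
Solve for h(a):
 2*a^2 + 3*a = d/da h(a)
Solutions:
 h(a) = C1 + 2*a^3/3 + 3*a^2/2


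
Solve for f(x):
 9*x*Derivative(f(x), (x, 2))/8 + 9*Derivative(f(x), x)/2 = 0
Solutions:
 f(x) = C1 + C2/x^3


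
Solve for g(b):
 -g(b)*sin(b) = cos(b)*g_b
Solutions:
 g(b) = C1*cos(b)


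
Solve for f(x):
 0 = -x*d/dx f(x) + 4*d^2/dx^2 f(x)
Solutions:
 f(x) = C1 + C2*erfi(sqrt(2)*x/4)


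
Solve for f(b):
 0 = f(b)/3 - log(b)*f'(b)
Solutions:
 f(b) = C1*exp(li(b)/3)


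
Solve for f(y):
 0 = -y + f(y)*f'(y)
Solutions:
 f(y) = -sqrt(C1 + y^2)
 f(y) = sqrt(C1 + y^2)


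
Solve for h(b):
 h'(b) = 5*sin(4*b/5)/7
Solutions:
 h(b) = C1 - 25*cos(4*b/5)/28


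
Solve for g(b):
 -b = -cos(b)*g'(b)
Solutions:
 g(b) = C1 + Integral(b/cos(b), b)


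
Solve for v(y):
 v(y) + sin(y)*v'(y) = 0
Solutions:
 v(y) = C1*sqrt(cos(y) + 1)/sqrt(cos(y) - 1)


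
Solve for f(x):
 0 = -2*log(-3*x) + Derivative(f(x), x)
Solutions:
 f(x) = C1 + 2*x*log(-x) + 2*x*(-1 + log(3))


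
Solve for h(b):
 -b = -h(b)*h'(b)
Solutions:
 h(b) = -sqrt(C1 + b^2)
 h(b) = sqrt(C1 + b^2)


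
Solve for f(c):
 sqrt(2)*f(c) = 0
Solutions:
 f(c) = 0


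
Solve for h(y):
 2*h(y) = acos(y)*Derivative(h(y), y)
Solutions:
 h(y) = C1*exp(2*Integral(1/acos(y), y))


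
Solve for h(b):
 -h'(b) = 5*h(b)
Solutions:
 h(b) = C1*exp(-5*b)


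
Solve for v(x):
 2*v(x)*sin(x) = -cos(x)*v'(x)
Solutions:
 v(x) = C1*cos(x)^2


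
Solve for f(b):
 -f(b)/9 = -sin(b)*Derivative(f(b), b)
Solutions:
 f(b) = C1*(cos(b) - 1)^(1/18)/(cos(b) + 1)^(1/18)


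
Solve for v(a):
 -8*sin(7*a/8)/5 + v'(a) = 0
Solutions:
 v(a) = C1 - 64*cos(7*a/8)/35


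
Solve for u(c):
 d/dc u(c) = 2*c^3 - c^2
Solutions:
 u(c) = C1 + c^4/2 - c^3/3


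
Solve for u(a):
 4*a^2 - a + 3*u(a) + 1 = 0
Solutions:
 u(a) = -4*a^2/3 + a/3 - 1/3


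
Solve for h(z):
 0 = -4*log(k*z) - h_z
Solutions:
 h(z) = C1 - 4*z*log(k*z) + 4*z


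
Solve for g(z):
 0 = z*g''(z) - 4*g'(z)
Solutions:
 g(z) = C1 + C2*z^5


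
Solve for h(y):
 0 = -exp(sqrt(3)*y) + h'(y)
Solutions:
 h(y) = C1 + sqrt(3)*exp(sqrt(3)*y)/3


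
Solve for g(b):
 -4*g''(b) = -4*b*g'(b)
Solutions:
 g(b) = C1 + C2*erfi(sqrt(2)*b/2)


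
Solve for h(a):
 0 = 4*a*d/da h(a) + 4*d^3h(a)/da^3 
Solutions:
 h(a) = C1 + Integral(C2*airyai(-a) + C3*airybi(-a), a)


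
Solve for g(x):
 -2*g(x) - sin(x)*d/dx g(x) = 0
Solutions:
 g(x) = C1*(cos(x) + 1)/(cos(x) - 1)


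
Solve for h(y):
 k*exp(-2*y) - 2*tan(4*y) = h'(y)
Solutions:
 h(y) = C1 - k*exp(-2*y)/2 - log(tan(4*y)^2 + 1)/4


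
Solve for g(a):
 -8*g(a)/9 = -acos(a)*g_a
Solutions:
 g(a) = C1*exp(8*Integral(1/acos(a), a)/9)


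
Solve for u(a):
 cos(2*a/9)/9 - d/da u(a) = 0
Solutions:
 u(a) = C1 + sin(2*a/9)/2


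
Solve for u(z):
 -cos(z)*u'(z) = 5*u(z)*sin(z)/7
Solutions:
 u(z) = C1*cos(z)^(5/7)


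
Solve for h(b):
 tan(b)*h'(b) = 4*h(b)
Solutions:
 h(b) = C1*sin(b)^4


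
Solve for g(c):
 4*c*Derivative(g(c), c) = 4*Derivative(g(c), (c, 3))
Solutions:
 g(c) = C1 + Integral(C2*airyai(c) + C3*airybi(c), c)


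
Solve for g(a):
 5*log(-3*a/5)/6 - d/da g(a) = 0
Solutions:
 g(a) = C1 + 5*a*log(-a)/6 + 5*a*(-log(5) - 1 + log(3))/6


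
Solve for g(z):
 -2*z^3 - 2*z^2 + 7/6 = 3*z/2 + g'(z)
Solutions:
 g(z) = C1 - z^4/2 - 2*z^3/3 - 3*z^2/4 + 7*z/6


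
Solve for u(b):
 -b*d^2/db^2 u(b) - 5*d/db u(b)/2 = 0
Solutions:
 u(b) = C1 + C2/b^(3/2)


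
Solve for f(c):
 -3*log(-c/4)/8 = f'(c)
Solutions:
 f(c) = C1 - 3*c*log(-c)/8 + 3*c*(1 + 2*log(2))/8


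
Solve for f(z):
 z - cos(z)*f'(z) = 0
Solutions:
 f(z) = C1 + Integral(z/cos(z), z)


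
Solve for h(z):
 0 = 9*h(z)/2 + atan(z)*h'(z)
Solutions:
 h(z) = C1*exp(-9*Integral(1/atan(z), z)/2)


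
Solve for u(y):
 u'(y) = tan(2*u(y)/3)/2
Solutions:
 u(y) = -3*asin(C1*exp(y/3))/2 + 3*pi/2
 u(y) = 3*asin(C1*exp(y/3))/2


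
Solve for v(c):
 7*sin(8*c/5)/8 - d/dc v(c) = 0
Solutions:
 v(c) = C1 - 35*cos(8*c/5)/64


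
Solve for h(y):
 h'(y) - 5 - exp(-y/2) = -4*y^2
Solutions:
 h(y) = C1 - 4*y^3/3 + 5*y - 2*exp(-y/2)


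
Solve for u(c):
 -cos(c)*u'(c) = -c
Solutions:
 u(c) = C1 + Integral(c/cos(c), c)


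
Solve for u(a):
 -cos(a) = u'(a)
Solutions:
 u(a) = C1 - sin(a)


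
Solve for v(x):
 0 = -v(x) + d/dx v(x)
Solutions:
 v(x) = C1*exp(x)


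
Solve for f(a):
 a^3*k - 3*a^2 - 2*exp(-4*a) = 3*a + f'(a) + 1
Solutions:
 f(a) = C1 + a^4*k/4 - a^3 - 3*a^2/2 - a + exp(-4*a)/2


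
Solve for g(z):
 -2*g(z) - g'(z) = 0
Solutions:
 g(z) = C1*exp(-2*z)


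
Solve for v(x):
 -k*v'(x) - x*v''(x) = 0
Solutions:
 v(x) = C1 + x^(1 - re(k))*(C2*sin(log(x)*Abs(im(k))) + C3*cos(log(x)*im(k)))


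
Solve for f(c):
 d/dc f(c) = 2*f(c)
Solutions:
 f(c) = C1*exp(2*c)


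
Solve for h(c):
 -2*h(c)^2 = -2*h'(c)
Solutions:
 h(c) = -1/(C1 + c)


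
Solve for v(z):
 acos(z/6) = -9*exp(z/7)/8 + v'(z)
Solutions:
 v(z) = C1 + z*acos(z/6) - sqrt(36 - z^2) + 63*exp(z/7)/8


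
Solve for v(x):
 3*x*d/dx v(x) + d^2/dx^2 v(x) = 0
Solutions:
 v(x) = C1 + C2*erf(sqrt(6)*x/2)


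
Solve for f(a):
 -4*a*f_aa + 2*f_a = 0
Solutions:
 f(a) = C1 + C2*a^(3/2)


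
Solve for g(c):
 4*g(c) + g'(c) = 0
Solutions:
 g(c) = C1*exp(-4*c)


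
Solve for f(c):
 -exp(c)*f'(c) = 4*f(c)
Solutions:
 f(c) = C1*exp(4*exp(-c))


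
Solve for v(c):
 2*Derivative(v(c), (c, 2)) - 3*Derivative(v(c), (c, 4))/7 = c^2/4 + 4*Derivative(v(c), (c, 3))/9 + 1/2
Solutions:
 v(c) = C1 + C2*c + C3*exp(c*(-14 + sqrt(3598))/27) + C4*exp(-c*(14 + sqrt(3598))/27) + c^4/96 + c^3/108 + 1433*c^2/9072


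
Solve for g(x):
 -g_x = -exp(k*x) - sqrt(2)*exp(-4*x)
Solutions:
 g(x) = C1 - sqrt(2)*exp(-4*x)/4 + exp(k*x)/k


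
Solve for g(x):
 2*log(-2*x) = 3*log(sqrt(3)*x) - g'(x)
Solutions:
 g(x) = C1 + x*log(x) + x*(-2*log(2) - 1 + 3*log(3)/2 - 2*I*pi)


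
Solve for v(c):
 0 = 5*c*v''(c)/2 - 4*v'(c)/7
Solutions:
 v(c) = C1 + C2*c^(43/35)


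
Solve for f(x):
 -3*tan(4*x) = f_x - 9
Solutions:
 f(x) = C1 + 9*x + 3*log(cos(4*x))/4


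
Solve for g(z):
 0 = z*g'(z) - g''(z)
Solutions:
 g(z) = C1 + C2*erfi(sqrt(2)*z/2)


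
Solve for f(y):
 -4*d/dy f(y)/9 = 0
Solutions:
 f(y) = C1


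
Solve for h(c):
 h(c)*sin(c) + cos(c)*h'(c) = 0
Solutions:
 h(c) = C1*cos(c)


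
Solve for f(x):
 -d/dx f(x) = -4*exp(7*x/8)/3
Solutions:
 f(x) = C1 + 32*exp(7*x/8)/21


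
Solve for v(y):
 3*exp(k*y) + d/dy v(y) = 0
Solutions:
 v(y) = C1 - 3*exp(k*y)/k


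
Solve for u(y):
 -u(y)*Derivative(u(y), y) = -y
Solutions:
 u(y) = -sqrt(C1 + y^2)
 u(y) = sqrt(C1 + y^2)


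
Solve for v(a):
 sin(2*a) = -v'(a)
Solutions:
 v(a) = C1 + cos(2*a)/2


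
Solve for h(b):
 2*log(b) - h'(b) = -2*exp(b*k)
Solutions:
 h(b) = C1 + 2*b*log(b) - 2*b + Piecewise((2*exp(b*k)/k, Ne(k, 0)), (2*b, True))


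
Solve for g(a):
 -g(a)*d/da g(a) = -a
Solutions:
 g(a) = -sqrt(C1 + a^2)
 g(a) = sqrt(C1 + a^2)


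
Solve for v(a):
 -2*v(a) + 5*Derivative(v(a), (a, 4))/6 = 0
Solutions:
 v(a) = C1*exp(-sqrt(2)*3^(1/4)*5^(3/4)*a/5) + C2*exp(sqrt(2)*3^(1/4)*5^(3/4)*a/5) + C3*sin(sqrt(2)*3^(1/4)*5^(3/4)*a/5) + C4*cos(sqrt(2)*3^(1/4)*5^(3/4)*a/5)


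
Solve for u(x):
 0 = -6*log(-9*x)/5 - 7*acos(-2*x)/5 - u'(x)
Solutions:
 u(x) = C1 - 6*x*log(-x)/5 - 7*x*acos(-2*x)/5 - 12*x*log(3)/5 + 6*x/5 - 7*sqrt(1 - 4*x^2)/10


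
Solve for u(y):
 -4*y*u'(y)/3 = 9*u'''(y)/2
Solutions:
 u(y) = C1 + Integral(C2*airyai(-2*y/3) + C3*airybi(-2*y/3), y)


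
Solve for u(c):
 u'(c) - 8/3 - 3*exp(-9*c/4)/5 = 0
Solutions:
 u(c) = C1 + 8*c/3 - 4*exp(-9*c/4)/15


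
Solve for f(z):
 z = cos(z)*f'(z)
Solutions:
 f(z) = C1 + Integral(z/cos(z), z)


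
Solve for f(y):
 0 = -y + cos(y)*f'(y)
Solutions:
 f(y) = C1 + Integral(y/cos(y), y)


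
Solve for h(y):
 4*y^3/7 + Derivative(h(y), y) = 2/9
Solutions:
 h(y) = C1 - y^4/7 + 2*y/9


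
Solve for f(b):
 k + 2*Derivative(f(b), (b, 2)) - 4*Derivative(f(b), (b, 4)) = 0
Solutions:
 f(b) = C1 + C2*b + C3*exp(-sqrt(2)*b/2) + C4*exp(sqrt(2)*b/2) - b^2*k/4


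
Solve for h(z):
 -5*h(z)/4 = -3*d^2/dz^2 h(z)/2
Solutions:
 h(z) = C1*exp(-sqrt(30)*z/6) + C2*exp(sqrt(30)*z/6)


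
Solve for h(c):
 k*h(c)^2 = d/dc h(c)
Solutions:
 h(c) = -1/(C1 + c*k)


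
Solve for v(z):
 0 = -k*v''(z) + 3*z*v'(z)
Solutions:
 v(z) = C1 + C2*erf(sqrt(6)*z*sqrt(-1/k)/2)/sqrt(-1/k)


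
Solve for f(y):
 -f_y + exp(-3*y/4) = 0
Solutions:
 f(y) = C1 - 4*exp(-3*y/4)/3


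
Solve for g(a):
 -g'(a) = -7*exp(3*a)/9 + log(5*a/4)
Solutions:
 g(a) = C1 - a*log(a) + a*(-log(5) + 1 + 2*log(2)) + 7*exp(3*a)/27


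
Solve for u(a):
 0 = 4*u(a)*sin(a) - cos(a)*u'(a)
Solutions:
 u(a) = C1/cos(a)^4


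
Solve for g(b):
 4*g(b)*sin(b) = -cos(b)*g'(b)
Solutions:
 g(b) = C1*cos(b)^4


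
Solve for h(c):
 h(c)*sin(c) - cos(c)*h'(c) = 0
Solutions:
 h(c) = C1/cos(c)


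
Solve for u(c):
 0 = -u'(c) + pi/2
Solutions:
 u(c) = C1 + pi*c/2


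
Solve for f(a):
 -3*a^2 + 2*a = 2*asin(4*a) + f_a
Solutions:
 f(a) = C1 - a^3 + a^2 - 2*a*asin(4*a) - sqrt(1 - 16*a^2)/2


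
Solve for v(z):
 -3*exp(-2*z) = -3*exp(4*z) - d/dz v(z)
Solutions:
 v(z) = C1 - 3*exp(4*z)/4 - 3*exp(-2*z)/2


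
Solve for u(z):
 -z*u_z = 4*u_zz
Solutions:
 u(z) = C1 + C2*erf(sqrt(2)*z/4)


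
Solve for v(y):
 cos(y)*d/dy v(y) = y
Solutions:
 v(y) = C1 + Integral(y/cos(y), y)


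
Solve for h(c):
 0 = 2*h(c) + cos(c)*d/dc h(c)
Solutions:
 h(c) = C1*(sin(c) - 1)/(sin(c) + 1)


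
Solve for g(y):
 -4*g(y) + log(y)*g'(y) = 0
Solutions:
 g(y) = C1*exp(4*li(y))


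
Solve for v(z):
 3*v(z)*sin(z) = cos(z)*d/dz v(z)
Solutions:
 v(z) = C1/cos(z)^3


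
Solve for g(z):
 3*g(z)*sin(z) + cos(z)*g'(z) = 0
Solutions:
 g(z) = C1*cos(z)^3


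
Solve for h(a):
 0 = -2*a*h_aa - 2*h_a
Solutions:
 h(a) = C1 + C2*log(a)


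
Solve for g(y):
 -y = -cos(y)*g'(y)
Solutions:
 g(y) = C1 + Integral(y/cos(y), y)


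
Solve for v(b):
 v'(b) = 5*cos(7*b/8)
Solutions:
 v(b) = C1 + 40*sin(7*b/8)/7


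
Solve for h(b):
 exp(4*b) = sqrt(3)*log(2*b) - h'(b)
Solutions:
 h(b) = C1 + sqrt(3)*b*log(b) + sqrt(3)*b*(-1 + log(2)) - exp(4*b)/4


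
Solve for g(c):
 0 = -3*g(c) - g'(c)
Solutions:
 g(c) = C1*exp(-3*c)


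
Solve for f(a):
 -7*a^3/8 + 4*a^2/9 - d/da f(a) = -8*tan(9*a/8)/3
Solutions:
 f(a) = C1 - 7*a^4/32 + 4*a^3/27 - 64*log(cos(9*a/8))/27


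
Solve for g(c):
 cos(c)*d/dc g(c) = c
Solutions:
 g(c) = C1 + Integral(c/cos(c), c)


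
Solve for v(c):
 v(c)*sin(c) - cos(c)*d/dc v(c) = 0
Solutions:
 v(c) = C1/cos(c)


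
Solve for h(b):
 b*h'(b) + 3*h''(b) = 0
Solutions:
 h(b) = C1 + C2*erf(sqrt(6)*b/6)


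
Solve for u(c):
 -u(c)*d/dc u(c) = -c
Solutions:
 u(c) = -sqrt(C1 + c^2)
 u(c) = sqrt(C1 + c^2)


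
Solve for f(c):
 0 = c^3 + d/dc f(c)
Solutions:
 f(c) = C1 - c^4/4


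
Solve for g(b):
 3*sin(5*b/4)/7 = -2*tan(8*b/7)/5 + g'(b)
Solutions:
 g(b) = C1 - 7*log(cos(8*b/7))/20 - 12*cos(5*b/4)/35


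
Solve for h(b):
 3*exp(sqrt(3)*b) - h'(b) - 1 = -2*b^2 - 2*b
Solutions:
 h(b) = C1 + 2*b^3/3 + b^2 - b + sqrt(3)*exp(sqrt(3)*b)


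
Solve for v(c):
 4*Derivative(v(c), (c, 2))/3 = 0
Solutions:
 v(c) = C1 + C2*c


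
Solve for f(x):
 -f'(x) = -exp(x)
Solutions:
 f(x) = C1 + exp(x)


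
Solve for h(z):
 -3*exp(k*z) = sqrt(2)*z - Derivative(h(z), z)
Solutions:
 h(z) = C1 + sqrt(2)*z^2/2 + 3*exp(k*z)/k
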